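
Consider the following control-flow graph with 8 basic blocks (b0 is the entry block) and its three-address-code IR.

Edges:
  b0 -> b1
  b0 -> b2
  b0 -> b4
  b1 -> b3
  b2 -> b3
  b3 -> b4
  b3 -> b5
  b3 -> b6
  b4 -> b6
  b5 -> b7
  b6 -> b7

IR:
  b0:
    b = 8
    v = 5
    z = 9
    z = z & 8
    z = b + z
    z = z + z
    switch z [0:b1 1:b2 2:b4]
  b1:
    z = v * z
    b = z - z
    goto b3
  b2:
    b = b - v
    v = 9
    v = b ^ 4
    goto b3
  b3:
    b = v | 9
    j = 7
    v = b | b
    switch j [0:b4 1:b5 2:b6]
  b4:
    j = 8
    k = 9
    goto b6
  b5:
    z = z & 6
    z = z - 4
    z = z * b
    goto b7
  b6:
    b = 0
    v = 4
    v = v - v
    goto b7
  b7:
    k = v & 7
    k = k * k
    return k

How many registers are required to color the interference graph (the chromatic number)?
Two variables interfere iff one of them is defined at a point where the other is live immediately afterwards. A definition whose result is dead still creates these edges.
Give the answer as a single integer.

def/use:
  b0: {b,v,z} / ∅
  b1: {b,z} / {v,z}
  b2: {b,v} / {b,v}
  b3: {b,j,v} / {v}
  b4: {j,k} / ∅
  b5: {z} / {b,z}
  b6: {b,v} / ∅
  b7: {k} / {v}

Live sets:
  b0 li=∅ lo={b,v,z}
  b1 li={v,z} lo={v,z}
  b2 li={b,v,z} lo={v,z}
  b3 li={v,z} lo={b,v,z}
  b4 li=∅ lo=∅
  b5 li={b,v,z} lo={v}
  b6 li=∅ lo={v}
  b7 li={v} lo=∅

Conflict graph:
  b — {j,v,z}
  j — {b,v,z}
  k — ∅
  v — {b,j,z}
  z — {b,j,v}

Registers:
  {b,j,v,z} pairwise interfere (4-clique) ⇒ χ ≥ 4
  assign b→c0 j→c1 k→c0 v→c2 z→c3 — no edge inside a register ⇒ χ ≤ 4
  χ = 4

Answer: 4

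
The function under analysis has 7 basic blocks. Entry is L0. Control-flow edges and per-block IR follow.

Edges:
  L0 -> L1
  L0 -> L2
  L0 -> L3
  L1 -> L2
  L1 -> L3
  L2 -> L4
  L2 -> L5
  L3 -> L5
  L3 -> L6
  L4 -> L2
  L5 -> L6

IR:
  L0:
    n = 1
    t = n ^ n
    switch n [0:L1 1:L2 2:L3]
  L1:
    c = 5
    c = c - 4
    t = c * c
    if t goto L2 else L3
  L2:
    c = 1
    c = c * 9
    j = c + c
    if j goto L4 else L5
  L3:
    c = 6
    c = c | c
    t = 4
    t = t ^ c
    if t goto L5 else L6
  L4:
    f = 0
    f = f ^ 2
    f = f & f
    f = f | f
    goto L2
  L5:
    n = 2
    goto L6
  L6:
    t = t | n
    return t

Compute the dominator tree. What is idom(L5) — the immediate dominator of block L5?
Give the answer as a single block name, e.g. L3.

idom tree: L1←L0 L2←L0 L3←L0 L4←L2 L5←L0 L6←L0
Dom at joins:
  L2: preds {L0,L1,L4}: {L0} ∩ {L0,L1} ∩ {L0,L2,L4} = {L0}; idom=L0
  L3: preds {L0,L1}: {L0} ∩ {L0,L1} = {L0}; idom=L0
  L5: preds {L2,L3}: {L0,L2} ∩ {L0,L3} = {L0}; idom=L0
  L6: preds {L3,L5}: {L0,L3} ∩ {L0,L5} = {L0}; idom=L0

idom(L5) = L0

Answer: L0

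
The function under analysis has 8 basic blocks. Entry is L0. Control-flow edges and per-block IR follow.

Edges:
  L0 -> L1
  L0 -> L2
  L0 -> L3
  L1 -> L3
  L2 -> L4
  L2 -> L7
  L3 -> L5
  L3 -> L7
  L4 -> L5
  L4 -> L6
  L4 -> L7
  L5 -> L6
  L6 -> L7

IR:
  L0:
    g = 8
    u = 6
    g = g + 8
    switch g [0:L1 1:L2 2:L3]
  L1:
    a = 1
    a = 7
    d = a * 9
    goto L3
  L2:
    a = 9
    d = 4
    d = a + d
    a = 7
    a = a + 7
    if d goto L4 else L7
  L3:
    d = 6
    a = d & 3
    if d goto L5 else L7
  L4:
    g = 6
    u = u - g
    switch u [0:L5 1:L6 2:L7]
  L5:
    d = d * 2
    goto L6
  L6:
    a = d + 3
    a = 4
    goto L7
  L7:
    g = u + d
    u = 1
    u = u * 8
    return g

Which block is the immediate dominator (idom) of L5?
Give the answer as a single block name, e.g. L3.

Answer: L0

Working:
idom tree: L1←L0 L2←L0 L3←L0 L4←L2 L5←L0 L6←L0 L7←L0
Join-block Dom:
  L3: preds {L0,L1}: {L0} ∩ {L0,L1} = {L0}; idom=L0
  L5: preds {L3,L4}: {L0,L3} ∩ {L0,L2,L4} = {L0}; idom=L0
  L6: preds {L4,L5}: {L0,L2,L4} ∩ {L0,L5} = {L0}; idom=L0
  L7: preds {L2,L3,L4,L6}: {L0,L2} ∩ {L0,L3} ∩ {L0,L2,L4} ∩ {L0,L6} = {L0}; idom=L0

idom(L5) = L0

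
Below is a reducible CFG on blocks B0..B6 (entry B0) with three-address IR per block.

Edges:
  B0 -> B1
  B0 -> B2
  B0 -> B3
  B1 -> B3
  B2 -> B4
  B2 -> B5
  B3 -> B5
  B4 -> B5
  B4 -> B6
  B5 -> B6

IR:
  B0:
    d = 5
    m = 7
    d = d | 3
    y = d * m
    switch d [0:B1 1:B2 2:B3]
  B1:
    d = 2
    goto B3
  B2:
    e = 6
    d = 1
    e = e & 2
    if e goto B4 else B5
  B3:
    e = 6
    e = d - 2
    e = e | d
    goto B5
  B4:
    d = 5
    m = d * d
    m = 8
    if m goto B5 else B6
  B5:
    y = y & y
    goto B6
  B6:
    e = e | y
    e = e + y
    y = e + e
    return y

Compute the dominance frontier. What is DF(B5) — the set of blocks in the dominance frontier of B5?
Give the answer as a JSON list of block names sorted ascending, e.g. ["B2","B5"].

Answer: ["B6"]

Derivation:
idom tree: B1←B0 B2←B0 B3←B0 B4←B2 B5←B0 B6←B0
Join-block Dom:
  B3: preds {B0,B1}: {B0} ∩ {B0,B1} = {B0}; idom=B0
  B5: preds {B2,B3,B4}: {B0,B2} ∩ {B0,B3} ∩ {B0,B2,B4} = {B0}; idom=B0
  B6: preds {B4,B5}: {B0,B2,B4} ∩ {B0,B5} = {B0}; idom=B0

DF derivation:
  B3←B0: walk · to B0
  B3←B1: walk B1 to B0
  B5←B2: walk B2 to B0
  B5←B3: walk B3 to B0
  B5←B4: walk B4→B2 to B0
  B6←B4: walk B4→B2 to B0
  B6←B5: walk B5 to B0
  B0 → ∅
  B1 → {B3}
  B2 → {B5,B6}
  B3 → {B5}
  B4 → {B5,B6}
  B5 → {B6}
  B6 → ∅

DF(B5) = ["B6"]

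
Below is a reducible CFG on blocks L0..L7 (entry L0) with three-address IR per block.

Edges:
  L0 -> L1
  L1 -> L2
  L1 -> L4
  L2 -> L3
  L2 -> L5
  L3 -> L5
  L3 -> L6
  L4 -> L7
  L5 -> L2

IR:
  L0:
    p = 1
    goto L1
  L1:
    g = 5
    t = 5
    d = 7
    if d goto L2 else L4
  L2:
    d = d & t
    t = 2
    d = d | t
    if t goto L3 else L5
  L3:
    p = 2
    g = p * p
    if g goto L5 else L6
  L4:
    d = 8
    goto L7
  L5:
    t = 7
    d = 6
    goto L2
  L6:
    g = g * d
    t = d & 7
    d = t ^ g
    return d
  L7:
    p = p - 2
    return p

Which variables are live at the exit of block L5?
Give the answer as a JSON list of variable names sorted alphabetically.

def/use:
  L0: def={p} ue=∅
  L1: def={d,g,t} ue=∅
  L2: def={d,t} ue={d,t}
  L3: def={g,p} ue=∅
  L4: def={d} ue=∅
  L5: def={d,t} ue=∅
  L6: def={d,g,t} ue={d,g}
  L7: def={p} ue={p}

Live sets:
  L0: in=∅ out={p}
  L1: in={p} out={d,p,t}
  L2: in={d,t} out={d}
  L3: in={d} out={d,g}
  L4: in={p} out={p}
  L5: in=∅ out={d,t}
  L6: in={d,g} out=∅
  L7: in={p} out=∅

live-out(L5) = ["d", "t"]

Answer: ["d", "t"]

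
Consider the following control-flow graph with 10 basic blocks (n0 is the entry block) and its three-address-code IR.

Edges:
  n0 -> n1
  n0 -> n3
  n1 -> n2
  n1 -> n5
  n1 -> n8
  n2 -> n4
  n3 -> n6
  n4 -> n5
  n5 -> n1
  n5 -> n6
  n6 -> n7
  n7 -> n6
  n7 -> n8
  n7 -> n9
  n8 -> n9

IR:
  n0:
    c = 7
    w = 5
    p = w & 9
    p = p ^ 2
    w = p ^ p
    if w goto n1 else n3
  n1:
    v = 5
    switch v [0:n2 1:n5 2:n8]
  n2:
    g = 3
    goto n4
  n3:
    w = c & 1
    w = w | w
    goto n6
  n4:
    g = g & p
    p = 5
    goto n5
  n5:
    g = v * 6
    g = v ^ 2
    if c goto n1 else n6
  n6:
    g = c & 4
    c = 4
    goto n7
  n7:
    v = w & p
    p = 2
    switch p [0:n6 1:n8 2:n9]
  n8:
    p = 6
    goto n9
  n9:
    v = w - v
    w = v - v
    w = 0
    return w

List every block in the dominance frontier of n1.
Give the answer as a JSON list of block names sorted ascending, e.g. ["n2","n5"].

Answer: ["n1", "n6", "n8"]

Analysis:
idom tree: n1←n0 n2←n1 n3←n0 n4←n2 n5←n1 n6←n0 n7←n6 n8←n0 n9←n0
Join-block Dom:
  n1: preds {n0,n5}: {n0} ∩ {n0,n1,n5} = {n0}; idom=n0
  n5: preds {n1,n4}: {n0,n1} ∩ {n0,n1,n2,n4} = {n0,n1}; idom=n1
  n6: preds {n3,n5,n7}: {n0,n3} ∩ {n0,n1,n5} ∩ {n0,n6,n7} = {n0}; idom=n0
  n8: preds {n1,n7}: {n0,n1} ∩ {n0,n6,n7} = {n0}; idom=n0
  n9: preds {n7,n8}: {n0,n6,n7} ∩ {n0,n8} = {n0}; idom=n0

Frontier:
  n1←n0: walk · to n0
  n1←n5: walk n5→n1 to n0
  n5←n1: walk · to n1
  n5←n4: walk n4→n2 to n1
  n6←n3: walk n3 to n0
  n6←n5: walk n5→n1 to n0
  n6←n7: walk n7→n6 to n0
  n8←n1: walk n1 to n0
  n8←n7: walk n7→n6 to n0
  n9←n7: walk n7→n6 to n0
  n9←n8: walk n8 to n0
  DF(n0)=∅
  DF(n1)={n1,n6,n8}
  DF(n2)={n5}
  DF(n3)={n6}
  DF(n4)={n5}
  DF(n5)={n1,n6}
  DF(n6)={n6,n8,n9}
  DF(n7)={n6,n8,n9}
  DF(n8)={n9}
  DF(n9)=∅

DF(n1) = ["n1", "n6", "n8"]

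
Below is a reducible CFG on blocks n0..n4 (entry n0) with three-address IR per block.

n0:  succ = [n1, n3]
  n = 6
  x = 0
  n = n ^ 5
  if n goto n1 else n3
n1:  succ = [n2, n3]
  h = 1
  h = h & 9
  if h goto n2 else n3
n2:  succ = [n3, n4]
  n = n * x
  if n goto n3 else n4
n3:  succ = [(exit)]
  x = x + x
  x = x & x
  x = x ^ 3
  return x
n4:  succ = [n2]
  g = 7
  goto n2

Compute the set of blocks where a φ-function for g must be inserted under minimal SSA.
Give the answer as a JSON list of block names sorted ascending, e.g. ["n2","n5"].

idom tree: n1←n0 n2←n1 n3←n0 n4←n2
Join-block Dom:
  n2: preds {n1,n4}: {n0,n1} ∩ {n0,n1,n2,n4} = {n0,n1}; idom=n1
  n3: preds {n0,n1,n2}: {n0} ∩ {n0,n1} ∩ {n0,n1,n2} = {n0}; idom=n0

DF derivation:
  join n2 pred n1: · stop@n1
  join n2 pred n4: n4→n2 stop@n1
  join n3 pred n0: · stop@n0
  join n3 pred n1: n1 stop@n0
  join n3 pred n2: n2→n1 stop@n0
  n0: DF=∅
  n1: DF={n3}
  n2: DF={n2,n3}
  n3: DF=∅
  n4: DF={n2}

φ for g: defs {n4}
  DF⁺ = {n2,n3}

Answer: ["n2", "n3"]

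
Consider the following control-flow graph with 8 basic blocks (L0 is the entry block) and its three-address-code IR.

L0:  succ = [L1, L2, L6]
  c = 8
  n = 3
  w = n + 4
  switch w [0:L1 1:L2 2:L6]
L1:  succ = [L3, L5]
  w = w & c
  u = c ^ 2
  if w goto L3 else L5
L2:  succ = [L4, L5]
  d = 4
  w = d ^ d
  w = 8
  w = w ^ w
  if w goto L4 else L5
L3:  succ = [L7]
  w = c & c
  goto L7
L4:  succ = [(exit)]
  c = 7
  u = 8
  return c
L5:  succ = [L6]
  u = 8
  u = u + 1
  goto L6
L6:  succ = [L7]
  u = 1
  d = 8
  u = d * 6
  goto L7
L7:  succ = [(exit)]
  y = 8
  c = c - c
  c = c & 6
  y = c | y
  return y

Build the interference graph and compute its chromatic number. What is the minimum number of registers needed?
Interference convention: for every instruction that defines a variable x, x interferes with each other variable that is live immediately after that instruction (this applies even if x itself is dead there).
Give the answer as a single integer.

Answer: 3

Analysis:
def/use:
  L0: def={c,n,w} ue=∅
  L1: def={u,w} ue={c,w}
  L2: def={d,w} ue=∅
  L3: def={w} ue={c}
  L4: def={c,u} ue=∅
  L5: def={u} ue=∅
  L6: def={d,u} ue=∅
  L7: def={c,y} ue={c}

Liveness:
  L0 li=∅ lo={c,w}
  L1 li={c,w} lo={c}
  L2 li={c} lo={c}
  L3 li={c} lo={c}
  L4 li=∅ lo=∅
  L5 li={c} lo={c}
  L6 li={c} lo={c}
  L7 li={c} lo=∅

Conflict graph:
  c↔{d,n,u,w,y}
  d↔{c}
  n↔{c}
  u↔{c,w}
  w↔{c,u}
  y↔{c}

Colouring:
  lower bound: {c,u,w} mutually conflict ⇒ χ ≥ 3
  assign c→c0 d→c1 n→c1 u→c1 w→c2 y→c1 — no edge inside a register ⇒ χ ≤ 3
  χ = 3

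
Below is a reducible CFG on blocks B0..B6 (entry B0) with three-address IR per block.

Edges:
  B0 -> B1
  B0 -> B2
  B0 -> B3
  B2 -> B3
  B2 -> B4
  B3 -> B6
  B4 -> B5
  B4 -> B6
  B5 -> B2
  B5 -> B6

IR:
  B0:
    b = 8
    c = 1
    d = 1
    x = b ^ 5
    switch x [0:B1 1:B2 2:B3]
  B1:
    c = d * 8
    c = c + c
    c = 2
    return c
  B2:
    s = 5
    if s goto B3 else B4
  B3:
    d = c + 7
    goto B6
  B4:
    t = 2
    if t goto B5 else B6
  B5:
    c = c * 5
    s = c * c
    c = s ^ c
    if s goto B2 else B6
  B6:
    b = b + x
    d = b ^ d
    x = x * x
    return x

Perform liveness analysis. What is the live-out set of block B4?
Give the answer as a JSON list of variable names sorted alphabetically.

def/use:
  B0: {b,c,d,x} / ∅
  B1: {c} / {d}
  B2: {s} / ∅
  B3: {d} / {c}
  B4: {t} / ∅
  B5: {c,s} / {c}
  B6: {b,d,x} / {b,d,x}

Liveness:
  B0 li=∅ lo={b,c,d,x}
  B1 li={d} lo=∅
  B2 li={b,c,d,x} lo={b,c,d,x}
  B3 li={b,c,x} lo={b,d,x}
  B4 li={b,c,d,x} lo={b,c,d,x}
  B5 li={b,c,d,x} lo={b,c,d,x}
  B6 li={b,d,x} lo=∅

live-out(B4) = ["b", "c", "d", "x"]

Answer: ["b", "c", "d", "x"]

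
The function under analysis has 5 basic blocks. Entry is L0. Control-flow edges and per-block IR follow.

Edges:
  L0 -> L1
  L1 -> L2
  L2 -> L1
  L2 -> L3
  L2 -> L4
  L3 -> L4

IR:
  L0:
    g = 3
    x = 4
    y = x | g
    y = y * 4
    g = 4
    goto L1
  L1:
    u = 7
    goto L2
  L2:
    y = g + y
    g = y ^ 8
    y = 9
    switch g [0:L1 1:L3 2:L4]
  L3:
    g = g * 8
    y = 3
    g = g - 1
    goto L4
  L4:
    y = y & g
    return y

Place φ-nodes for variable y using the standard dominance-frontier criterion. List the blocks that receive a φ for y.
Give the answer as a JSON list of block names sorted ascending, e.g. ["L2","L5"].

Answer: ["L1", "L4"]

Working:
idom tree: L1←L0 L2←L1 L3←L2 L4←L2
Dom at joins:
  L1: preds {L0,L2}: {L0} ∩ {L0,L1,L2} = {L0}; idom=L0
  L4: preds {L2,L3}: {L0,L1,L2} ∩ {L0,L1,L2,L3} = {L0,L1,L2}; idom=L2

DF derivation:
  join L1 pred L0: · stop@L0
  join L1 pred L2: L2→L1 stop@L0
  join L4 pred L2: · stop@L2
  join L4 pred L3: L3 stop@L2
  L0: DF=∅
  L1: DF={L1}
  L2: DF={L1}
  L3: DF={L4}
  L4: DF=∅

φ for y: defs {L0,L2,L3,L4}
  DF⁺ = {L1,L4}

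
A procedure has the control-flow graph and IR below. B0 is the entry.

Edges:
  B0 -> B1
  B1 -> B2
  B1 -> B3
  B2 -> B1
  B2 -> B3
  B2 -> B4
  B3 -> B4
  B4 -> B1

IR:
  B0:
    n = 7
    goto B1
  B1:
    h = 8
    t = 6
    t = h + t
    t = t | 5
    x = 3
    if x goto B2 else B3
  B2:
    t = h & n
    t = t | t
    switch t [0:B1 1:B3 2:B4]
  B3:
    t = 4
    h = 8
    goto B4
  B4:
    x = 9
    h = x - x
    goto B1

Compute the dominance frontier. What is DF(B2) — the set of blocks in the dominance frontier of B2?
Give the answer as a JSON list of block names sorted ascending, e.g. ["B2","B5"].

idom tree: B1←B0 B2←B1 B3←B1 B4←B1
Join-block Dom:
  B1: preds {B0,B2,B4}: {B0} ∩ {B0,B1,B2} ∩ {B0,B1,B4} = {B0}; idom=B0
  B3: preds {B1,B2}: {B0,B1} ∩ {B0,B1,B2} = {B0,B1}; idom=B1
  B4: preds {B2,B3}: {B0,B1,B2} ∩ {B0,B1,B3} = {B0,B1}; idom=B1

DF derivation:
  B1←B0: walk · to B0
  B1←B2: walk B2→B1 to B0
  B1←B4: walk B4→B1 to B0
  B3←B1: walk · to B1
  B3←B2: walk B2 to B1
  B4←B2: walk B2 to B1
  B4←B3: walk B3 to B1
  B0 → ∅
  B1 → {B1}
  B2 → {B1,B3,B4}
  B3 → {B4}
  B4 → {B1}

DF(B2) = ["B1", "B3", "B4"]

Answer: ["B1", "B3", "B4"]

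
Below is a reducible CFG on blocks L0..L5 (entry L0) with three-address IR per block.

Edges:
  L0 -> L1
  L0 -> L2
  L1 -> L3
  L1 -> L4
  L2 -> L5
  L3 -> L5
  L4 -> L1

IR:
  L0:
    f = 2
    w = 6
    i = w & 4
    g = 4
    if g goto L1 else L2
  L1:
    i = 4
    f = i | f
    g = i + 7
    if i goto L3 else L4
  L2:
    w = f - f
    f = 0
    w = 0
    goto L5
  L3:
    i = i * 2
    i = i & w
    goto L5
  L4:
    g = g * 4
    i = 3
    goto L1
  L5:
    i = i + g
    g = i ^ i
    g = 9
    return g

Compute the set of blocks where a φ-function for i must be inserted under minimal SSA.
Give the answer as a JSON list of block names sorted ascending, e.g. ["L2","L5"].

Answer: ["L1", "L5"]

Analysis:
idom tree: L1←L0 L2←L0 L3←L1 L4←L1 L5←L0
Dom at joins:
  L1: preds {L0,L4}: {L0} ∩ {L0,L1,L4} = {L0}; idom=L0
  L5: preds {L2,L3}: {L0,L2} ∩ {L0,L1,L3} = {L0}; idom=L0

DF walk-up:
  L1←L0: walk · to L0
  L1←L4: walk L4→L1 to L0
  L5←L2: walk L2 to L0
  L5←L3: walk L3→L1 to L0
  L0: DF=∅
  L1: DF={L1,L5}
  L2: DF={L5}
  L3: DF={L5}
  L4: DF={L1}
  L5: DF=∅

φ for i: defs {L0,L1,L3,L4,L5}
  DF⁺ = {L1,L5}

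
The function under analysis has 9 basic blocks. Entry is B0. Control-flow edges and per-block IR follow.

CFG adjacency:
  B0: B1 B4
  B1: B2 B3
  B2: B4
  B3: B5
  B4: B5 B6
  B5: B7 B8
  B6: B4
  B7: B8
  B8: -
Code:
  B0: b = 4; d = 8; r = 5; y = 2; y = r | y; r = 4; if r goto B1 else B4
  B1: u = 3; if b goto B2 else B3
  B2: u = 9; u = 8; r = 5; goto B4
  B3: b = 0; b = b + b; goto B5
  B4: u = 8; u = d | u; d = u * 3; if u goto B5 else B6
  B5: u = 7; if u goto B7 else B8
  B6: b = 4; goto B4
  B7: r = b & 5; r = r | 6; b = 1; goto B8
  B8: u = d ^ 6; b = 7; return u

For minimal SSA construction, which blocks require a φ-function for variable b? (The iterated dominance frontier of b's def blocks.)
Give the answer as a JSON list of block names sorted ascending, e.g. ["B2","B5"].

Answer: ["B4", "B5", "B8"]

Derivation:
idom tree: B1←B0 B2←B1 B3←B1 B4←B0 B5←B0 B6←B4 B7←B5 B8←B5
Dom at joins:
  B4: preds {B0,B2,B6}: {B0} ∩ {B0,B1,B2} ∩ {B0,B4,B6} = {B0}; idom=B0
  B5: preds {B3,B4}: {B0,B1,B3} ∩ {B0,B4} = {B0}; idom=B0
  B8: preds {B5,B7}: {B0,B5} ∩ {B0,B5,B7} = {B0,B5}; idom=B5

DF derivation:
  join B4 pred B0: · stop@B0
  join B4 pred B2: B2→B1 stop@B0
  join B4 pred B6: B6→B4 stop@B0
  join B5 pred B3: B3→B1 stop@B0
  join B5 pred B4: B4 stop@B0
  join B8 pred B5: · stop@B5
  join B8 pred B7: B7 stop@B5
  B0: DF=∅
  B1: DF={B4,B5}
  B2: DF={B4}
  B3: DF={B5}
  B4: DF={B4,B5}
  B5: DF=∅
  B6: DF={B4}
  B7: DF={B8}
  B8: DF=∅

φ for b: defs {B0,B3,B6,B7,B8}
  DF⁺ = {B4,B5,B8}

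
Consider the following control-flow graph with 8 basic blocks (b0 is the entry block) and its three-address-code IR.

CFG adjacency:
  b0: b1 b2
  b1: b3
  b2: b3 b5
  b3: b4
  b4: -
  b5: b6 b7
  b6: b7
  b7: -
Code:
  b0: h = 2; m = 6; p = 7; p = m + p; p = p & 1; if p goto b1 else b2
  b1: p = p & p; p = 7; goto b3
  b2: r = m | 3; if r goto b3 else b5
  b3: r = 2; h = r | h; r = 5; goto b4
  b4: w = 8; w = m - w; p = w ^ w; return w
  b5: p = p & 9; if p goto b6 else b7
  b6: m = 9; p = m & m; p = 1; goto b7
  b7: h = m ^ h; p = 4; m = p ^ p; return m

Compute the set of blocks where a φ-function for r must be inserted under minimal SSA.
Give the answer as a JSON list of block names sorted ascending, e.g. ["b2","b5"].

idom tree: b1←b0 b2←b0 b3←b0 b4←b3 b5←b2 b6←b5 b7←b5
Dom∩ at merges:
  b3: preds {b1,b2}: {b0,b1} ∩ {b0,b2} = {b0}; idom=b0
  b7: preds {b5,b6}: {b0,b2,b5} ∩ {b0,b2,b5,b6} = {b0,b2,b5}; idom=b5

DF walk-up:
  b3←b1: walk b1 to b0
  b3←b2: walk b2 to b0
  b7←b5: walk · to b5
  b7←b6: walk b6 to b5
  DF(b0)=∅
  DF(b1)={b3}
  DF(b2)={b3}
  DF(b3)=∅
  DF(b4)=∅
  DF(b5)=∅
  DF(b6)={b7}
  DF(b7)=∅

φ for r: defs {b2,b3}
  DF⁺ = {b3}

Answer: ["b3"]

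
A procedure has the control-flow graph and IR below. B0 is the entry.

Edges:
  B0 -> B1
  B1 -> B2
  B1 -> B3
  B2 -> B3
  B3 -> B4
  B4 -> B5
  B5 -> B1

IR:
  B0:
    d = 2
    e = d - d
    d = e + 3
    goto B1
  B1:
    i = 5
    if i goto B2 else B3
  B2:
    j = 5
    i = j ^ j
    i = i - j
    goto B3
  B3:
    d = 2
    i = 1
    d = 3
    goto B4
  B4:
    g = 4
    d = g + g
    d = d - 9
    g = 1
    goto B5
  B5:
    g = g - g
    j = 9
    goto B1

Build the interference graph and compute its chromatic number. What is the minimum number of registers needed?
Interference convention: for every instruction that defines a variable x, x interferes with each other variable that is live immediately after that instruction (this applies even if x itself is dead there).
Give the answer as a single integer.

Answer: 2

Working:
Per-block:
  B0: {d,e} / ∅
  B1: {i} / ∅
  B2: {i,j} / ∅
  B3: {d,i} / ∅
  B4: {d,g} / ∅
  B5: {g,j} / {g}

Liveness:
  B0: in=∅ out=∅
  B1: in=∅ out=∅
  B2: in=∅ out=∅
  B3: in=∅ out=∅
  B4: in=∅ out={g}
  B5: in={g} out=∅

Interference:
  d↔∅
  e↔∅
  g↔∅
  i↔{j}
  j↔{i}

Registers:
  clique {i,j} ⇒ need ≥ 2
  assign d→c0 e→c0 g→c0 i→c0 j→c1 — no edge inside a register ⇒ χ ≤ 2
  χ = 2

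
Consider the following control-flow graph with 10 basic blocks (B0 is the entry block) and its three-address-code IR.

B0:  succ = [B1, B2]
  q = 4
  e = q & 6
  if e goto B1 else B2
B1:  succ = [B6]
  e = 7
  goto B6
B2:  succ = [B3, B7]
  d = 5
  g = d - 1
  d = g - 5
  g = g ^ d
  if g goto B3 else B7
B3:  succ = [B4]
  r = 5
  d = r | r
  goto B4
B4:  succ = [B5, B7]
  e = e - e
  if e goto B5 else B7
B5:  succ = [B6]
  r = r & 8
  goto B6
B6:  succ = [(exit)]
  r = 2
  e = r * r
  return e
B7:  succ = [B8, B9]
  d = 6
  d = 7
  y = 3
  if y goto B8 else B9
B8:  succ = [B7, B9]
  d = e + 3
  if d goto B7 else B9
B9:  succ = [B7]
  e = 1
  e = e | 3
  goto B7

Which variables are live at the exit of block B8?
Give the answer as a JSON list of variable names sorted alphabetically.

Per-block:
  B0: {e,q} / ∅
  B1: {e} / ∅
  B2: {d,g} / ∅
  B3: {d,r} / ∅
  B4: {e} / {e}
  B5: {r} / {r}
  B6: {e,r} / ∅
  B7: {d,y} / ∅
  B8: {d} / {e}
  B9: {e} / ∅

Live sets:
  B0: in=∅ out={e}
  B1: in=∅ out=∅
  B2: in={e} out={e}
  B3: in={e} out={e,r}
  B4: in={e,r} out={e,r}
  B5: in={r} out=∅
  B6: in=∅ out=∅
  B7: in={e} out={e}
  B8: in={e} out={e}
  B9: in=∅ out={e}

live-out(B8) = ["e"]

Answer: ["e"]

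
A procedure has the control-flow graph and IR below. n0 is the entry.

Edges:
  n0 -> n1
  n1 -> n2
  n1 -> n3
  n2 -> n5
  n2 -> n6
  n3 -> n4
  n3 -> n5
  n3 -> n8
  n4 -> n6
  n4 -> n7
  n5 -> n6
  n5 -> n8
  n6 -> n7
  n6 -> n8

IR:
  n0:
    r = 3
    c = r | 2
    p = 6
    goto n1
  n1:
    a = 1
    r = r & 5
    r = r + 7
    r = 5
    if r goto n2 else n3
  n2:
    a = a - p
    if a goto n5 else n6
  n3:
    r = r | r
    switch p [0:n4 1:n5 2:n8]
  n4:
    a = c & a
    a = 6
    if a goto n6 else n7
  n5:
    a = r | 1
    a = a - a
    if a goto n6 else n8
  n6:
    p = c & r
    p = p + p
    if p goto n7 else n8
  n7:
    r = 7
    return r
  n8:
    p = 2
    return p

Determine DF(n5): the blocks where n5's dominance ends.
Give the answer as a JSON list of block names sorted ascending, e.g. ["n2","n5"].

idom tree: n1←n0 n2←n1 n3←n1 n4←n3 n5←n1 n6←n1 n7←n1 n8←n1
Join-block Dom:
  n5: preds {n2,n3}: {n0,n1,n2} ∩ {n0,n1,n3} = {n0,n1}; idom=n1
  n6: preds {n2,n4,n5}: {n0,n1,n2} ∩ {n0,n1,n3,n4} ∩ {n0,n1,n5} = {n0,n1}; idom=n1
  n7: preds {n4,n6}: {n0,n1,n3,n4} ∩ {n0,n1,n6} = {n0,n1}; idom=n1
  n8: preds {n3,n5,n6}: {n0,n1,n3} ∩ {n0,n1,n5} ∩ {n0,n1,n6} = {n0,n1}; idom=n1

DF walk-up:
  join n5 pred n2: n2 stop@n1
  join n5 pred n3: n3 stop@n1
  join n6 pred n2: n2 stop@n1
  join n6 pred n4: n4→n3 stop@n1
  join n6 pred n5: n5 stop@n1
  join n7 pred n4: n4→n3 stop@n1
  join n7 pred n6: n6 stop@n1
  join n8 pred n3: n3 stop@n1
  join n8 pred n5: n5 stop@n1
  join n8 pred n6: n6 stop@n1
  n0: DF=∅
  n1: DF=∅
  n2: DF={n5,n6}
  n3: DF={n5,n6,n7,n8}
  n4: DF={n6,n7}
  n5: DF={n6,n8}
  n6: DF={n7,n8}
  n7: DF=∅
  n8: DF=∅

DF(n5) = ["n6", "n8"]

Answer: ["n6", "n8"]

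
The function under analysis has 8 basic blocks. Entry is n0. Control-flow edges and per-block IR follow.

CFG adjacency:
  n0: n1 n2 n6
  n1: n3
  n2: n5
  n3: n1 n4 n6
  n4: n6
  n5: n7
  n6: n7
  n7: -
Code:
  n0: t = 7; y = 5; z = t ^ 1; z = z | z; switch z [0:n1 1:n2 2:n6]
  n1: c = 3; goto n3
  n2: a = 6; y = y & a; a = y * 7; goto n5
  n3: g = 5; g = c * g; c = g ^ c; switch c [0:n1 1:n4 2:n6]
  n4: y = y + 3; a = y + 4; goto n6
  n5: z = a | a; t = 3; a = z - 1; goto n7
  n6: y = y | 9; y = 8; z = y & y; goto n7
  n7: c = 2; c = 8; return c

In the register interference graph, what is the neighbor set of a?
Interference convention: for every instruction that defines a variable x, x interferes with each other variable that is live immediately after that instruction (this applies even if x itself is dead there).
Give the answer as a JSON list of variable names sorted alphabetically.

Per-block:
  n0: {t,y,z} / ∅
  n1: {c} / ∅
  n2: {a,y} / {y}
  n3: {c,g} / {c}
  n4: {a,y} / {y}
  n5: {a,t,z} / {a}
  n6: {y,z} / {y}
  n7: {c} / ∅

Live sets:
  n0: in=∅ out={y}
  n1: in={y} out={c,y}
  n2: in={y} out={a}
  n3: in={c,y} out={y}
  n4: in={y} out={y}
  n5: in={a} out=∅
  n6: in={y} out=∅
  n7: in=∅ out=∅

Interfere edges:
  a — {y}
  c — {g,y}
  g — {c,y}
  t — {y,z}
  y — {a,c,g,t,z}
  z — {t,y}

N(a) = ["y"]

Answer: ["y"]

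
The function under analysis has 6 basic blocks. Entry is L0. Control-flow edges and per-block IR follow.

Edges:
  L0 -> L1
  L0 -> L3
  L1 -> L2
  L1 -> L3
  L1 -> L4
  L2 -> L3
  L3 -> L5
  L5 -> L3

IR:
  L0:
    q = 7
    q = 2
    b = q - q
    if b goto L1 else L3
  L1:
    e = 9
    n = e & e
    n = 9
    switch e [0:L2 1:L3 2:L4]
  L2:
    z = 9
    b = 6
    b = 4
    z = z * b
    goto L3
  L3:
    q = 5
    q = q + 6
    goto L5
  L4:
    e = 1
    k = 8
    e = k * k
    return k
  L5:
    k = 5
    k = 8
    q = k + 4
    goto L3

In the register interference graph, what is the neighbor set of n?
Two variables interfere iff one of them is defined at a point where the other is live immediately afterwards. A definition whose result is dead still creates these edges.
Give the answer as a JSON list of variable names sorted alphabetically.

Answer: ["e"]

Derivation:
Block summaries:
  L0 def {b,q} use ∅
  L1 def {e,n} use ∅
  L2 def {b,z} use ∅
  L3 def {q} use ∅
  L4 def {e,k} use ∅
  L5 def {k,q} use ∅

Live sets:
  live L0: ∅→∅
  live L1: ∅→∅
  live L2: ∅→∅
  live L3: ∅→∅
  live L4: ∅→∅
  live L5: ∅→∅

Conflict graph:
  b — {z}
  e — {k,n}
  k — {e}
  n — {e}
  q — ∅
  z — {b}

N(n) = ["e"]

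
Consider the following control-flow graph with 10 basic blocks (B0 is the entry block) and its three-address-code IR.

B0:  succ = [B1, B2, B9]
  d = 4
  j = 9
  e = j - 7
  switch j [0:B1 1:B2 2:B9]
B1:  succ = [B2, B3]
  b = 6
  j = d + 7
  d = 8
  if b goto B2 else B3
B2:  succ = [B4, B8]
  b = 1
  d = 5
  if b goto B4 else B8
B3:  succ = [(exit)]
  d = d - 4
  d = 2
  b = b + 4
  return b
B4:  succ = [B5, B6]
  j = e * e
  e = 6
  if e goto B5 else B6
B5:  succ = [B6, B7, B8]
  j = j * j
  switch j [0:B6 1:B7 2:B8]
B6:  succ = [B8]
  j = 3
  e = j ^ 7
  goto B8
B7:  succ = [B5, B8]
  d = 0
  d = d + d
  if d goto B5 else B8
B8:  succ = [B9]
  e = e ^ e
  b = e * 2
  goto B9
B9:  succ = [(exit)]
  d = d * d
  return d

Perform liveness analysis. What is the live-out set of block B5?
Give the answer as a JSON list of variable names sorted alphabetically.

Per-block:
  B0: {d,e,j} / ∅
  B1: {b,d,j} / {d}
  B2: {b,d} / ∅
  B3: {b,d} / {b,d}
  B4: {e,j} / {e}
  B5: {j} / {j}
  B6: {e,j} / ∅
  B7: {d} / ∅
  B8: {b,e} / {e}
  B9: {d} / {d}

Backward fixpoint:
  B0 li=∅ lo={d,e}
  B1 li={d,e} lo={b,d,e}
  B2 li={e} lo={d,e}
  B3 li={b,d} lo=∅
  B4 li={d,e} lo={d,e,j}
  B5 li={d,e,j} lo={d,e,j}
  B6 li={d} lo={d,e}
  B7 li={e,j} lo={d,e,j}
  B8 li={d,e} lo={d}
  B9 li={d} lo=∅

live-out(B5) = ["d", "e", "j"]

Answer: ["d", "e", "j"]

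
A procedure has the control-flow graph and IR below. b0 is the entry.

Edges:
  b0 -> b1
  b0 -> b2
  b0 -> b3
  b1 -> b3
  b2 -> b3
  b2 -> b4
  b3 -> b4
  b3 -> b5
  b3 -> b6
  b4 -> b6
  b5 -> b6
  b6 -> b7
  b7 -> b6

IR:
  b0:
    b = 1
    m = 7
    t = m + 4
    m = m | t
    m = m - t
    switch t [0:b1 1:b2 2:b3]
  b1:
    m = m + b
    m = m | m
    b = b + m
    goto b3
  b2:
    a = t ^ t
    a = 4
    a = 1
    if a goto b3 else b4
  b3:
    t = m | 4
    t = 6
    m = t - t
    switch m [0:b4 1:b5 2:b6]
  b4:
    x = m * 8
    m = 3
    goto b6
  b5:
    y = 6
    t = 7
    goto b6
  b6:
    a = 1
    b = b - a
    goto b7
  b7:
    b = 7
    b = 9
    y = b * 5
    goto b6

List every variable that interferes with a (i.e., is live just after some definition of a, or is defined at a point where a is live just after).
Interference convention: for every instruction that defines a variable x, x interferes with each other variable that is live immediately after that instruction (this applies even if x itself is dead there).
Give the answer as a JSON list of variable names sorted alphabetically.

Answer: ["b", "m"]

Working:
Block summaries:
  b0 def {b,m,t} use ∅
  b1 def {b,m} use {b,m}
  b2 def {a} use {t}
  b3 def {m,t} use {m}
  b4 def {m,x} use {m}
  b5 def {t,y} use ∅
  b6 def {a,b} use {b}
  b7 def {b,y} use ∅

Liveness:
  b0 li=∅ lo={b,m,t}
  b1 li={b,m} lo={b,m}
  b2 li={b,m,t} lo={b,m}
  b3 li={b,m} lo={b,m}
  b4 li={b,m} lo={b}
  b5 li={b} lo={b}
  b6 li={b} lo=∅
  b7 li=∅ lo={b}

Conflict graph:
  a↔{b,m}
  b↔{a,m,t,x,y}
  m↔{a,b,t}
  t↔{b,m}
  x↔{b}
  y↔{b}

N(a) = ["b", "m"]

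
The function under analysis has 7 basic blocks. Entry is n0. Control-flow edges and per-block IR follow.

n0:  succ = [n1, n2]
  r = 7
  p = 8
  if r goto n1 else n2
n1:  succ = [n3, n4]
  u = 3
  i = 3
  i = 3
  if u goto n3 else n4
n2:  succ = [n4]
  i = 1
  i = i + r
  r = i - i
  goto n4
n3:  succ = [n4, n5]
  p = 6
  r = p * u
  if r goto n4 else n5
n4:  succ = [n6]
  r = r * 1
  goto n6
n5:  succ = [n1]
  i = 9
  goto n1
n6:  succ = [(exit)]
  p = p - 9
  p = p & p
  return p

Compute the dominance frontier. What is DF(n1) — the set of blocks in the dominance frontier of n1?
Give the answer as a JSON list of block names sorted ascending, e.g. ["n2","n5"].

Answer: ["n1", "n4"]

Working:
idom tree: n1←n0 n2←n0 n3←n1 n4←n0 n5←n3 n6←n4
Dom at joins:
  n1: preds {n0,n5}: {n0} ∩ {n0,n1,n3,n5} = {n0}; idom=n0
  n4: preds {n1,n2,n3}: {n0,n1} ∩ {n0,n2} ∩ {n0,n1,n3} = {n0}; idom=n0

DF derivation:
  join n1 pred n0: · stop@n0
  join n1 pred n5: n5→n3→n1 stop@n0
  join n4 pred n1: n1 stop@n0
  join n4 pred n2: n2 stop@n0
  join n4 pred n3: n3→n1 stop@n0
  n0 → ∅
  n1 → {n1,n4}
  n2 → {n4}
  n3 → {n1,n4}
  n4 → ∅
  n5 → {n1}
  n6 → ∅

DF(n1) = ["n1", "n4"]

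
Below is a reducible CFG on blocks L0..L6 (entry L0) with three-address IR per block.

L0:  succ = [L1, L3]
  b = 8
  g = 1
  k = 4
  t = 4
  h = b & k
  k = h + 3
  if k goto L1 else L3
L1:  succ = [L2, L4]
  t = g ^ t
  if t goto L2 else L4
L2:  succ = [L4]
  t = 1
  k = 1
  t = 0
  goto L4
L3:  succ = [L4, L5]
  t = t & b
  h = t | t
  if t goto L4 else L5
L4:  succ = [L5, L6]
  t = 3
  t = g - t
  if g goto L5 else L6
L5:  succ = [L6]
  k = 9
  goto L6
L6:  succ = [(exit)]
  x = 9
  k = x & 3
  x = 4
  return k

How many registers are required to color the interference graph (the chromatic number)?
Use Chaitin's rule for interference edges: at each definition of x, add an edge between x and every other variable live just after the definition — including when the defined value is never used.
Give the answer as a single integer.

Answer: 4

Derivation:
Per-block:
  L0 def {b,g,h,k,t} use ∅
  L1 def {t} use {g,t}
  L2 def {k,t} use ∅
  L3 def {h,t} use {b,t}
  L4 def {t} use {g}
  L5 def {k} use ∅
  L6 def {k,x} use ∅

Backward fixpoint:
  live L0: ∅→{b,g,t}
  live L1: {g,t}→{g}
  live L2: {g}→{g}
  live L3: {b,g,t}→{g}
  live L4: {g}→∅
  live L5: ∅→∅
  live L6: ∅→∅

Interfere edges:
  b↔{g,h,k,t}
  g↔{b,h,k,t}
  h↔{b,g,t}
  k↔{b,g,t,x}
  t↔{b,g,h,k}
  x↔{k}

Chromatic number:
  lower bound: {b,g,h,t} mutually conflict ⇒ χ ≥ 4
  4-colouring: R0={b,x}  R1={g}  R2={h,k}  R3={t}
  χ = 4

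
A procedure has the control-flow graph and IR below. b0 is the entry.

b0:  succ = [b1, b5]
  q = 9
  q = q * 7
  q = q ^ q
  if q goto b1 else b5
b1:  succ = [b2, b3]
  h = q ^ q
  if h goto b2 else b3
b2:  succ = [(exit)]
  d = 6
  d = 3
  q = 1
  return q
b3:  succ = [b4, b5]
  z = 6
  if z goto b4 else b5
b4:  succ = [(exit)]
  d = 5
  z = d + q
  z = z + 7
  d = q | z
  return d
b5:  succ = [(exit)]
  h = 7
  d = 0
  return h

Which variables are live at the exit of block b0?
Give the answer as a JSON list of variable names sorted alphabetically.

Answer: ["q"]

Derivation:
Block summaries:
  b0: def={q} ue=∅
  b1: def={h} ue={q}
  b2: def={d,q} ue=∅
  b3: def={z} ue=∅
  b4: def={d,z} ue={q}
  b5: def={d,h} ue=∅

Backward fixpoint:
  b0: in=∅ out={q}
  b1: in={q} out={q}
  b2: in=∅ out=∅
  b3: in={q} out={q}
  b4: in={q} out=∅
  b5: in=∅ out=∅

live-out(b0) = ["q"]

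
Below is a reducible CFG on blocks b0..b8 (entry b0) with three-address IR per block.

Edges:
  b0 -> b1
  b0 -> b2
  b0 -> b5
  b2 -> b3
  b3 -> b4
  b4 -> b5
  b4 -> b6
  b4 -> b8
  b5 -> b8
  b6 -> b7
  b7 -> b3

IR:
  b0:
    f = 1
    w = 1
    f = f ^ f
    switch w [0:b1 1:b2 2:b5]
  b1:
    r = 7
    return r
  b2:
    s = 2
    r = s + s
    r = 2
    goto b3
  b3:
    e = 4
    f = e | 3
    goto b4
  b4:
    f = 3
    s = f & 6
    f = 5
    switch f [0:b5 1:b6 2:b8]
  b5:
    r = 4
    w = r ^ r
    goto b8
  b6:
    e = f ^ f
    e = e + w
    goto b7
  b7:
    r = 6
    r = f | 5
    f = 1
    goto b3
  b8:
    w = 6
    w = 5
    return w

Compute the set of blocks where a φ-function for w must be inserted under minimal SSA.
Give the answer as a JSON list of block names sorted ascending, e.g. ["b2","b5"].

Answer: ["b8"]

Analysis:
idom tree: b1←b0 b2←b0 b3←b2 b4←b3 b5←b0 b6←b4 b7←b6 b8←b0
Join-block Dom:
  b3: preds {b2,b7}: {b0,b2} ∩ {b0,b2,b3,b4,b6,b7} = {b0,b2}; idom=b2
  b5: preds {b0,b4}: {b0} ∩ {b0,b2,b3,b4} = {b0}; idom=b0
  b8: preds {b4,b5}: {b0,b2,b3,b4} ∩ {b0,b5} = {b0}; idom=b0

DF walk-up:
  join b3 pred b2: · stop@b2
  join b3 pred b7: b7→b6→b4→b3 stop@b2
  join b5 pred b0: · stop@b0
  join b5 pred b4: b4→b3→b2 stop@b0
  join b8 pred b4: b4→b3→b2 stop@b0
  join b8 pred b5: b5 stop@b0
  DF(b0)=∅
  DF(b1)=∅
  DF(b2)={b5,b8}
  DF(b3)={b3,b5,b8}
  DF(b4)={b3,b5,b8}
  DF(b5)={b8}
  DF(b6)={b3}
  DF(b7)={b3}
  DF(b8)=∅

φ for w: defs {b0,b5,b8}
  DF⁺ = {b8}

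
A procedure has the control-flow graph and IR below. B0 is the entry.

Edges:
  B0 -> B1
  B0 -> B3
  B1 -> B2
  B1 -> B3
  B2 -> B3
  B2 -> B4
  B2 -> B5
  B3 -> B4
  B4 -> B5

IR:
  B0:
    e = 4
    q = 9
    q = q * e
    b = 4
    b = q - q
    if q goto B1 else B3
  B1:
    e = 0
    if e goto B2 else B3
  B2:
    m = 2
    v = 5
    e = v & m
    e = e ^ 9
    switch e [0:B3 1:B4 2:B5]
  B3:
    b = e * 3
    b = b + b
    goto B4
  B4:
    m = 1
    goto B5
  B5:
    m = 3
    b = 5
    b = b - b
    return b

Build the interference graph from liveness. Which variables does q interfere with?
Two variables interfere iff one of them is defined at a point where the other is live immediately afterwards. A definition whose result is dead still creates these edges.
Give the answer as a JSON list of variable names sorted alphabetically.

Answer: ["b", "e"]

Derivation:
Per-block:
  B0: def={b,e,q} ue=∅
  B1: def={e} ue=∅
  B2: def={e,m,v} ue=∅
  B3: def={b} ue={e}
  B4: def={m} ue=∅
  B5: def={b,m} ue=∅

Live sets:
  B0 li=∅ lo={e}
  B1 li=∅ lo={e}
  B2 li=∅ lo={e}
  B3 li={e} lo=∅
  B4 li=∅ lo=∅
  B5 li=∅ lo=∅

Interference:
  b — {e,q}
  e — {b,q}
  m — {v}
  q — {b,e}
  v — {m}

N(q) = ["b", "e"]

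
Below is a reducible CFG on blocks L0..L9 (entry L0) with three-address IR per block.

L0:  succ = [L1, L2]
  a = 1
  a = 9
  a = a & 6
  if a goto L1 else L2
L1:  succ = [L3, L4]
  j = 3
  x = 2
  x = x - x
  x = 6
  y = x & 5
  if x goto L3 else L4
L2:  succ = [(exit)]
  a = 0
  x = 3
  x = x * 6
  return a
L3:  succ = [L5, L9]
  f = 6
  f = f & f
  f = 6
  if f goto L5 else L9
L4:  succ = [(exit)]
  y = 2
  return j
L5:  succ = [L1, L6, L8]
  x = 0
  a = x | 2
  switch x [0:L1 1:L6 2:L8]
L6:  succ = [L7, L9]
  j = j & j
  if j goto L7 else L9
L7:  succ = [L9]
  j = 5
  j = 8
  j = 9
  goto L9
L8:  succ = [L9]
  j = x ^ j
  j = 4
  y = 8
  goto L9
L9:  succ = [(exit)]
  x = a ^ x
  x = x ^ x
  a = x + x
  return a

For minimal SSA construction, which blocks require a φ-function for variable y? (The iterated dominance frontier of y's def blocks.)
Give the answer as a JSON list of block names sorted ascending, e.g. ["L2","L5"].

idom tree: L1←L0 L2←L0 L3←L1 L4←L1 L5←L3 L6←L5 L7←L6 L8←L5 L9←L3
Dom at joins:
  L1: preds {L0,L5}: {L0} ∩ {L0,L1,L3,L5} = {L0}; idom=L0
  L9: preds {L3,L6,L7,L8}: {L0,L1,L3} ∩ {L0,L1,L3,L5,L6} ∩ {L0,L1,L3,L5,L6,L7} ∩ {L0,L1,L3,L5,L8} = {L0,L1,L3}; idom=L3

Frontier:
  join L1 pred L0: · stop@L0
  join L1 pred L5: L5→L3→L1 stop@L0
  join L9 pred L3: · stop@L3
  join L9 pred L6: L6→L5 stop@L3
  join L9 pred L7: L7→L6→L5 stop@L3
  join L9 pred L8: L8→L5 stop@L3
  DF(L0)=∅
  DF(L1)={L1}
  DF(L2)=∅
  DF(L3)={L1}
  DF(L4)=∅
  DF(L5)={L1,L9}
  DF(L6)={L9}
  DF(L7)={L9}
  DF(L8)={L9}
  DF(L9)=∅

φ for y: defs {L1,L4,L8}
  DF⁺ = {L1,L9}

Answer: ["L1", "L9"]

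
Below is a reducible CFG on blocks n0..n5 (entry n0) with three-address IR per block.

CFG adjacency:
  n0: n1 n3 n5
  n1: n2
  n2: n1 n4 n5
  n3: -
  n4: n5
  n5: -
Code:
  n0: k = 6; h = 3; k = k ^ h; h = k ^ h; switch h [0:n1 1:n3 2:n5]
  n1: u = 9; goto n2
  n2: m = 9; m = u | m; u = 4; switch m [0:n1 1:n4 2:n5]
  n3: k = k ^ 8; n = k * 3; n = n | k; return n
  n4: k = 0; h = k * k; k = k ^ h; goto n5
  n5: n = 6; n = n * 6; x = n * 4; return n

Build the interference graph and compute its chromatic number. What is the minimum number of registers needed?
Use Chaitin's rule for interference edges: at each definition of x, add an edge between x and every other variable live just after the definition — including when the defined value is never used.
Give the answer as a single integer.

def/use:
  n0: def={h,k} ue=∅
  n1: def={u} ue=∅
  n2: def={m,u} ue={u}
  n3: def={k,n} ue={k}
  n4: def={h,k} ue=∅
  n5: def={n,x} ue=∅

Backward fixpoint:
  n0 li=∅ lo={k}
  n1 li=∅ lo={u}
  n2 li={u} lo=∅
  n3 li={k} lo=∅
  n4 li=∅ lo=∅
  n5 li=∅ lo=∅

Interference:
  h↔{k}
  k↔{h,n}
  m↔{u}
  n↔{k,x}
  u↔{m}
  x↔{n}

Chromatic number:
  {h,k} pairwise interfere (2-clique) ⇒ χ ≥ 2
  assign h→R1 k→R0 m→R0 n→R1 u→R1 x→R0 — no edge inside a register ⇒ χ ≤ 2
  χ = 2

Answer: 2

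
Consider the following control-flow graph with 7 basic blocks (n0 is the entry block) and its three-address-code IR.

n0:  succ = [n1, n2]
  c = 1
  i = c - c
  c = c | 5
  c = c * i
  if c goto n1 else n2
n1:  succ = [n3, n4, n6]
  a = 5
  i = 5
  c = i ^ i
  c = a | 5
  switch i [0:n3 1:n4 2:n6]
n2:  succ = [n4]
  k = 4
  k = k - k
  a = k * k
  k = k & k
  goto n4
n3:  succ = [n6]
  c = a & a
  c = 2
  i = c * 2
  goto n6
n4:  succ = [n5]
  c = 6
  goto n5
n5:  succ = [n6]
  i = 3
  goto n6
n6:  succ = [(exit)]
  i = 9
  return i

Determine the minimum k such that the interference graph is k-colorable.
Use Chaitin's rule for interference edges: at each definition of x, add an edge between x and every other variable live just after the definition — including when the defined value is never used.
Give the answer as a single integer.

Block summaries:
  n0 def {c,i} use ∅
  n1 def {a,c,i} use ∅
  n2 def {a,k} use ∅
  n3 def {c,i} use {a}
  n4 def {c} use ∅
  n5 def {i} use ∅
  n6 def {i} use ∅

Backward fixpoint:
  n0: in=∅ out=∅
  n1: in=∅ out={a}
  n2: in=∅ out=∅
  n3: in={a} out=∅
  n4: in=∅ out=∅
  n5: in=∅ out=∅
  n6: in=∅ out=∅

Conflict graph:
  a↔{c,i,k}
  c↔{a,i}
  i↔{a,c}
  k↔{a}

Colouring:
  clique {a,c,i} ⇒ need ≥ 3
  assign a→r0 c→r1 i→r2 k→r1 — no edge inside a register ⇒ χ ≤ 3
  χ = 3

Answer: 3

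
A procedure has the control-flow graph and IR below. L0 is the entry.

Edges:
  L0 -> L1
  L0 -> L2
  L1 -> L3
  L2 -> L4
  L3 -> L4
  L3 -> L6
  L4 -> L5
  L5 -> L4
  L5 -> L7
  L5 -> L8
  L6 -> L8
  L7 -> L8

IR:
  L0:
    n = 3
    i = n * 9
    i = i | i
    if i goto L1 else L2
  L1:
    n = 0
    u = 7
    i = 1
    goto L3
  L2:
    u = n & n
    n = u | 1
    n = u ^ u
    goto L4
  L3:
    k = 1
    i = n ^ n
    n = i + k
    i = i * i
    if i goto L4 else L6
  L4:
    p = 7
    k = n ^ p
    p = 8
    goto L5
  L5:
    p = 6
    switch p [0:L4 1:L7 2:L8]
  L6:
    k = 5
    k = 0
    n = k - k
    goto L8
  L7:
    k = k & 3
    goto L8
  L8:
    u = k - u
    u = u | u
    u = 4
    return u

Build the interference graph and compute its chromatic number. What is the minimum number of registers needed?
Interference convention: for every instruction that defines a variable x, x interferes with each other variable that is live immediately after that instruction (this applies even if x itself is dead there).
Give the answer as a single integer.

Per-block:
  L0: def={i,n} ue=∅
  L1: def={i,n,u} ue=∅
  L2: def={n,u} ue={n}
  L3: def={i,k,n} ue={n}
  L4: def={k,p} ue={n}
  L5: def={p} ue=∅
  L6: def={k,n} ue=∅
  L7: def={k} ue={k}
  L8: def={u} ue={k,u}

Liveness:
  L0 li=∅ lo={n}
  L1 li=∅ lo={n,u}
  L2 li={n} lo={n,u}
  L3 li={n,u} lo={n,u}
  L4 li={n,u} lo={k,n,u}
  L5 li={k,n,u} lo={k,n,u}
  L6 li={u} lo={k,u}
  L7 li={k,u} lo={k,u}
  L8 li={k,u} lo=∅

Conflict graph:
  i↔{k,n,u}
  k↔{i,n,p,u}
  n↔{i,k,p,u}
  p↔{k,n,u}
  u↔{i,k,n,p}

Colouring:
  lower bound: {i,k,n,u} mutually conflict ⇒ χ ≥ 4
  4-colouring: R0={k}  R1={n}  R2={u}  R3={i,p}
  χ = 4

Answer: 4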